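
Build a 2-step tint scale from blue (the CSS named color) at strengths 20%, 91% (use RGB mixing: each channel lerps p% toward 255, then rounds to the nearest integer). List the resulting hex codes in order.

#3333ff, #e8e8ff

CSS blue is rgb(0, 0, 255).
20%: (0 + 51 = 51→51, 0 + 51 = 51→51, 255→255) → #3333ff
91%: (0 + 232.05 = 232.05→232, 0 + 232.05 = 232.05→232, 255→255) → #e8e8ff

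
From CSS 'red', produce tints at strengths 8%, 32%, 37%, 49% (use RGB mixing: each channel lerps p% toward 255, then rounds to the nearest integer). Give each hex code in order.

#ff1414, #ff5252, #ff5e5e, #ff7d7d

CSS red is rgb(255, 0, 0).
8%: (255→255, 0 + 20.4 = 20.4→20, 0 + 20.4 = 20.4→20) → #ff1414
32%: (255→255, 0 + 81.6 = 81.6→82, 0 + 81.6 = 81.6→82) → #ff5252
37%: (255→255, 0 + 94.35 = 94.35→94, 0 + 94.35 = 94.35→94) → #ff5e5e
49%: (255→255, 0 + 124.95 = 124.95→125, 0 + 124.95 = 124.95→125) → #ff7d7d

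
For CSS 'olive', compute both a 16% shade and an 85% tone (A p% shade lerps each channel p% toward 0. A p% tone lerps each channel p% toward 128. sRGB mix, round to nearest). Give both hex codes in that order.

#6c6c00, #80806d

CSS olive is rgb(128, 128, 0).
16% shade:
  R: 128 + 0.16×(0−128) = 128 − 20.48 = 107.52 → 108
  G: 128 − 20.48 = 107.52 → 108
  B: 0 + 0 = 0 → 0
  → #6c6c00
85% tone:
  R: 128 + 0.85×(128−128) = 128 + 0 = 128 → 128
  G: 128 + 0.85×(128−128) = 128 + 0 = 128 → 128
  B: 0 + 108.8 = 108.8 → 109
  → #80806d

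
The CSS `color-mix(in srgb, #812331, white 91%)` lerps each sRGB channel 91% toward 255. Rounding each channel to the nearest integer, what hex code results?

#812331 is rgb(129, 35, 49).
Lerp each channel 91% toward 255:
  R: 129 + 0.91×(255−129) = 129 + 114.66 = 243.66 → 244
  G: 35 + 200.2 = 235.2 → 235
  B: 49 + 187.46 = 236.46 → 236
rgb(244, 235, 236) = #F4EBEC.

#F4EBEC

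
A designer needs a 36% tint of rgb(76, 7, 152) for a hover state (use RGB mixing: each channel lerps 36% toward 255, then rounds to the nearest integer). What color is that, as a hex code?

A 36% tint moves each channel 36% toward 255:
  R: 76 + 64.44 = 140.44 → 140
  G: 7 + 89.28 = 96.28 → 96
  B: 152 + 37.08 = 189.08 → 189
rgb(140, 96, 189) = #8C60BD.

#8C60BD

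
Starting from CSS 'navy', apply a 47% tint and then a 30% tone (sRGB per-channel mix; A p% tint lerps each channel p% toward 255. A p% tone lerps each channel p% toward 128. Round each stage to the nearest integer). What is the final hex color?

CSS navy is rgb(0, 0, 128).
Per channel, c → c + 0.47(255 − c):
  R: 0 + 119.85 = 119.85 → 120
  G: 0 + 0.47×(255−0) = 0 + 119.85 = 119.85 → 120
  B: 128 + 0.47×(255−128) = 128 + 59.69 = 187.69 → 188
After the tint: rgb(120, 120, 188) = #7878bc.
Lerp each channel 30% toward 128:
  R: 120 + 2.4 = 122.4 → 122
  G: 120 + 0.3×(128−120) = 120 + 2.4 = 122.4 → 122
  B: 188 − 18 = 170 → 170
rgb(122, 122, 170) = #7a7aaa.

#7a7aaa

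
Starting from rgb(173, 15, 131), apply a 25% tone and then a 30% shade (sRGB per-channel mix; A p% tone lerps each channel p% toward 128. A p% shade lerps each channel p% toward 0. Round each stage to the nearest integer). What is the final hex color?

Per channel, c → c + 0.25(128 − c):
  R: 173 + 0.25×(128−173) = 173 − 11.25 = 161.75 → 162
  G: 15 + 0.25×(128−15) = 15 + 28.25 = 43.25 → 43
  B: 131 + 0.25×(128−131) = 131 − 0.75 = 130.25 → 130
After the tone: rgb(162, 43, 130) = #A22B82.
Lerp each channel 30% toward 0:
  R: 162 − 48.6 = 113.4 → 113
  G: 43 + 0.3×(0−43) = 43 − 12.9 = 30.1 → 30
  B: 130 − 39 = 91 → 91
rgb(113, 30, 91) = #711E5B.

#711E5B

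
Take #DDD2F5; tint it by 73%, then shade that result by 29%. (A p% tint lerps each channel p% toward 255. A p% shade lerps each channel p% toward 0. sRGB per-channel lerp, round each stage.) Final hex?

#AFADB3

#DDD2F5 is rgb(221, 210, 245).
Per channel, c → c + 0.73(255 − c):
  R: 221 + 24.82 = 245.82 → 246
  G: 210 + 32.85 = 242.85 → 243
  B: 245 + 0.73×(255−245) = 245 + 7.3 = 252.3 → 252
After the tint: rgb(246, 243, 252) = #F6F3FC.
Lerp each channel 29% toward 0:
  R: 246 + 0.29×(0−246) = 246 − 71.34 = 174.66 → 175
  G: 243 + 0.29×(0−243) = 243 − 70.47 = 172.53 → 173
  B: 252 + 0.29×(0−252) = 252 − 73.08 = 178.92 → 179
rgb(175, 173, 179) = #AFADB3.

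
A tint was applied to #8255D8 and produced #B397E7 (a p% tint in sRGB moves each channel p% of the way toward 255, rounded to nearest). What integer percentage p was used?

39%

#8255D8 is rgb(130, 85, 216); #B397E7 is rgb(179, 151, 231).
On the G channel (widest range): 151 ≈ 85 + (p/100)(255 − 85), so p ≈ 100×(151 − 85)/(255 − 85) = 6600/170 = 38.82.
p = 39 reproduces all three channels after rounding.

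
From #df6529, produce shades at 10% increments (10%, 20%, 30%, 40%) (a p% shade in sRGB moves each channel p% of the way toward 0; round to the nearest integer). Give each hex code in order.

#df6529 is rgb(223, 101, 41).
10%: (223 − 22.3 = 200.7→201, 101 − 10.1 = 90.9→91, 41 − 4.1 = 36.9→37) → #c95b25
20%: (223 − 44.6 = 178.4→178, 101 − 20.2 = 80.8→81, 41 − 8.2 = 32.8→33) → #b25121
30%: (223 − 66.9 = 156.1→156, 101 − 30.3 = 70.7→71, 41 − 12.3 = 28.7→29) → #9c471d
40%: (223 − 89.2 = 133.8→134, 101 − 40.4 = 60.6→61, 41 − 16.4 = 24.6→25) → #863d19

#c95b25, #b25121, #9c471d, #863d19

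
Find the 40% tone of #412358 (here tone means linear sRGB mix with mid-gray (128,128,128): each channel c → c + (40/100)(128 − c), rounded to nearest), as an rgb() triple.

#412358 is rgb(65, 35, 88).
Lerp each channel 40% toward 128:
  R: 65 + 25.2 = 90.2 → 90
  G: 35 + 0.4×(128−35) = 35 + 37.2 = 72.2 → 72
  B: 88 + 0.4×(128−88) = 88 + 16 = 104 → 104

rgb(90, 72, 104)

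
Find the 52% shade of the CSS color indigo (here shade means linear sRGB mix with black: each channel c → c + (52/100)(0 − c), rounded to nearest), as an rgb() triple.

CSS indigo is rgb(75, 0, 130).
Lerp each channel 52% toward 0:
  R: 75 − 39 = 36 → 36
  G: 0 + 0.52×(0−0) = 0 + 0 = 0 → 0
  B: 130 + 0.52×(0−130) = 130 − 67.6 = 62.4 → 62

rgb(36, 0, 62)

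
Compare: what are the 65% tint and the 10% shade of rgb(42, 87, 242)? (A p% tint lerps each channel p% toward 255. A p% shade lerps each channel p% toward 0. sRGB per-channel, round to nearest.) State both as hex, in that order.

#B4C4FA, #264EDA

65% tint:
  R: 42 + 138.45 = 180.45 → 180
  G: 87 + 0.65×(255−87) = 87 + 109.2 = 196.2 → 196
  B: 242 + 8.45 = 250.45 → 250
  → #B4C4FA
10% shade:
  R: 42 + 0.1×(0−42) = 42 − 4.2 = 37.8 → 38
  G: 87 + 0.1×(0−87) = 87 − 8.7 = 78.3 → 78
  B: 242 − 24.2 = 217.8 → 218
  → #264EDA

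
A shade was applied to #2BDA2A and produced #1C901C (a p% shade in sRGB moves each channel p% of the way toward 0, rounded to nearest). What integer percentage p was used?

#2BDA2A is rgb(43, 218, 42); #1C901C is rgb(28, 144, 28).
On the G channel (widest range): 144 ≈ 218 + (p/100)(0 − 218), so p ≈ 100×(144 − 218)/(0 − 218) = -7400/-218 = 33.94.
p = 34 reproduces all three channels after rounding.

34%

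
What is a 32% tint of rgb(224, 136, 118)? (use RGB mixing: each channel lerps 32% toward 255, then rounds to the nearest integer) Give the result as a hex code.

#EAAEA2

Per channel, c → c + 0.32(255 − c):
  R: 224 + 9.92 = 233.92 → 234
  G: 136 + 38.08 = 174.08 → 174
  B: 118 + 43.84 = 161.84 → 162
rgb(234, 174, 162) = #EAAEA2.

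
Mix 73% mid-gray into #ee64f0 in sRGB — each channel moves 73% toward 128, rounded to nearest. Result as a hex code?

#9e789e

#ee64f0 is rgb(238, 100, 240).
A 73% tone moves each channel 73% toward 128:
  R: 238 + 0.73×(128−238) = 238 − 80.3 = 157.7 → 158
  G: 100 + 0.73×(128−100) = 100 + 20.44 = 120.44 → 120
  B: 240 + 0.73×(128−240) = 240 − 81.76 = 158.24 → 158
rgb(158, 120, 158) = #9e789e.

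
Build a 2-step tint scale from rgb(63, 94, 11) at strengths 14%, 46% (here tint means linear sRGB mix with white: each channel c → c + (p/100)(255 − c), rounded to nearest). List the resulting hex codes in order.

#5A752D, #97A87B

14%: (63 + 26.88 = 89.88→90, 94 + 22.54 = 116.54→117, 11 + 34.16 = 45.16→45) → #5A752D
46%: (63 + 88.32 = 151.32→151, 94 + 74.06 = 168.06→168, 11 + 112.24 = 123.24→123) → #97A87B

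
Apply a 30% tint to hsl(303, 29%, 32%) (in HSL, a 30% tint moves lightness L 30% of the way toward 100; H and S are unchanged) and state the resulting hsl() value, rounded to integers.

hsl(303, 29%, 52%)

L moves 30% from 32 toward 100: 32 + 20.4 = 52.4 → 52.
H and S are unchanged.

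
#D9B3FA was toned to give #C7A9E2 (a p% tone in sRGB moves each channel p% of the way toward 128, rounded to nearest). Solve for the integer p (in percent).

#D9B3FA is rgb(217, 179, 250); #C7A9E2 is rgb(199, 169, 226).
On the B channel (widest range): 226 ≈ 250 + (p/100)(128 − 250), so p ≈ 100×(226 − 250)/(128 − 250) = -2400/-122 = 19.67.
p = 20 reproduces all three channels after rounding.

20%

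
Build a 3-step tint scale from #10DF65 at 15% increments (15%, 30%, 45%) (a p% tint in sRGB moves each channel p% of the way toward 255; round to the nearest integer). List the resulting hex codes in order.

#10DF65 is rgb(16, 223, 101).
15%: (16 + 35.85 = 51.85→52, 223 + 4.8 = 227.8→228, 101 + 23.1 = 124.1→124) → #34E47C
30%: (16 + 71.7 = 87.7→88, 223 + 9.6 = 232.6→233, 101 + 46.2 = 147.2→147) → #58E993
45%: (16 + 107.55 = 123.55→124, 223 + 14.4 = 237.4→237, 101 + 69.3 = 170.3→170) → #7CEDAA

#34E47C, #58E993, #7CEDAA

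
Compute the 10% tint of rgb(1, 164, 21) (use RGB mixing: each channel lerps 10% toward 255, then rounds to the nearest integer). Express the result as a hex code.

Per channel, c → c + 0.1(255 − c):
  R: 1 + 0.1×(255−1) = 1 + 25.4 = 26.4 → 26
  G: 164 + 9.1 = 173.1 → 173
  B: 21 + 23.4 = 44.4 → 44
rgb(26, 173, 44) = #1AAD2C.

#1AAD2C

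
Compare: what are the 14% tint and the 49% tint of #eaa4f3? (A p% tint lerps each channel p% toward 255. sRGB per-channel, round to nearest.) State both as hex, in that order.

#eaa4f3 is rgb(234, 164, 243).
14% tint:
  R: 234 + 0.14×(255−234) = 234 + 2.94 = 236.94 → 237
  G: 164 + 0.14×(255−164) = 164 + 12.74 = 176.74 → 177
  B: 243 + 0.14×(255−243) = 243 + 1.68 = 244.68 → 245
  → #edb1f5
49% tint:
  R: 234 + 0.49×(255−234) = 234 + 10.29 = 244.29 → 244
  G: 164 + 44.59 = 208.59 → 209
  B: 243 + 0.49×(255−243) = 243 + 5.88 = 248.88 → 249
  → #f4d1f9

#edb1f5, #f4d1f9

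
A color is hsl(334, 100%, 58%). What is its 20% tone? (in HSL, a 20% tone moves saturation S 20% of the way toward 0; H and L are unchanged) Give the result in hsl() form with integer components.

S moves 20% from 100 toward 0: 100 − 20 = 80 → 80.
H and L are unchanged.

hsl(334, 80%, 58%)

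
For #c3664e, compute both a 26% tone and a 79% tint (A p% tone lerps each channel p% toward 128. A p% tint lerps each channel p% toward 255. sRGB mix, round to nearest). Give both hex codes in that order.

#b26d5b, #f2dfda

#c3664e is rgb(195, 102, 78).
26% tone:
  R: 195 + 0.26×(128−195) = 195 − 17.42 = 177.58 → 178
  G: 102 + 0.26×(128−102) = 102 + 6.76 = 108.76 → 109
  B: 78 + 0.26×(128−78) = 78 + 13 = 91 → 91
  → #b26d5b
79% tint:
  R: 195 + 0.79×(255−195) = 195 + 47.4 = 242.4 → 242
  G: 102 + 0.79×(255−102) = 102 + 120.87 = 222.87 → 223
  B: 78 + 0.79×(255−78) = 78 + 139.83 = 217.83 → 218
  → #f2dfda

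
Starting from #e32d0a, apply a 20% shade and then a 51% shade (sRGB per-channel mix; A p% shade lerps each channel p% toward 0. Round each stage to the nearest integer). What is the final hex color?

#591204

#e32d0a is rgb(227, 45, 10).
Per channel, c → c + 0.2(0 − c):
  R: 227 + 0.2×(0−227) = 227 − 45.4 = 181.6 → 182
  G: 45 + 0.2×(0−45) = 45 − 9 = 36 → 36
  B: 10 + 0.2×(0−10) = 10 − 2 = 8 → 8
After the shade: rgb(182, 36, 8) = #b62408.
A 51% shade moves each channel 51% toward 0:
  R: 182 + 0.51×(0−182) = 182 − 92.82 = 89.18 → 89
  G: 36 + 0.51×(0−36) = 36 − 18.36 = 17.64 → 18
  B: 8 + 0.51×(0−8) = 8 − 4.08 = 3.92 → 4
rgb(89, 18, 4) = #591204.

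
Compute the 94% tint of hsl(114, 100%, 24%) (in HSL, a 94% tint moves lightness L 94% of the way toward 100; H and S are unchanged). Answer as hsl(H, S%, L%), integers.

L moves 94% from 24 toward 100: 24 + 71.44 = 95.44 → 95.
H and S are unchanged.

hsl(114, 100%, 95%)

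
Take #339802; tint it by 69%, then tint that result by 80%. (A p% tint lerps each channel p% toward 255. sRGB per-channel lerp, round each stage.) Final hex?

#F2F9EF

#339802 is rgb(51, 152, 2).
Lerp each channel 69% toward 255:
  R: 51 + 0.69×(255−51) = 51 + 140.76 = 191.76 → 192
  G: 152 + 71.07 = 223.07 → 223
  B: 2 + 0.69×(255−2) = 2 + 174.57 = 176.57 → 177
After the tint: rgb(192, 223, 177) = #C0DFB1.
Lerp each channel 80% toward 255:
  R: 192 + 0.8×(255−192) = 192 + 50.4 = 242.4 → 242
  G: 223 + 0.8×(255−223) = 223 + 25.6 = 248.6 → 249
  B: 177 + 0.8×(255−177) = 177 + 62.4 = 239.4 → 239
rgb(242, 249, 239) = #F2F9EF.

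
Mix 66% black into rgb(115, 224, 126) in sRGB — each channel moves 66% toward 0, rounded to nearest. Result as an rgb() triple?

Per channel, c → c + 0.66(0 − c):
  R: 115 + 0.66×(0−115) = 115 − 75.9 = 39.1 → 39
  G: 224 − 147.84 = 76.16 → 76
  B: 126 + 0.66×(0−126) = 126 − 83.16 = 42.84 → 43

rgb(39, 76, 43)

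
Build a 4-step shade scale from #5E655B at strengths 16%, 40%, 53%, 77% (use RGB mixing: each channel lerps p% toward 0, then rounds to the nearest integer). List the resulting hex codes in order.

#4F554C, #383D37, #2C2F2B, #161715

#5E655B is rgb(94, 101, 91).
16%: (94 − 15.04 = 78.96→79, 101 − 16.16 = 84.84→85, 91 − 14.56 = 76.44→76) → #4F554C
40%: (94 − 37.6 = 56.4→56, 101 − 40.4 = 60.6→61, 91 − 36.4 = 54.6→55) → #383D37
53%: (94 − 49.82 = 44.18→44, 101 − 53.53 = 47.47→47, 91 − 48.23 = 42.77→43) → #2C2F2B
77%: (94 − 72.38 = 21.62→22, 101 − 77.77 = 23.23→23, 91 − 70.07 = 20.93→21) → #161715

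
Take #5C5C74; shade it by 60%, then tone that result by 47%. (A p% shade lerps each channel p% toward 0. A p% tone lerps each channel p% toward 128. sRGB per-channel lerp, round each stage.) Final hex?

#5C5C74 is rgb(92, 92, 116).
Per channel, c → c + 0.6(0 − c):
  R: 92 − 55.2 = 36.8 → 37
  G: 92 − 55.2 = 36.8 → 37
  B: 116 + 0.6×(0−116) = 116 − 69.6 = 46.4 → 46
After the shade: rgb(37, 37, 46) = #25252E.
Per channel, c → c + 0.47(128 − c):
  R: 37 + 42.77 = 79.77 → 80
  G: 37 + 0.47×(128−37) = 37 + 42.77 = 79.77 → 80
  B: 46 + 38.54 = 84.54 → 85
rgb(80, 80, 85) = #505055.

#505055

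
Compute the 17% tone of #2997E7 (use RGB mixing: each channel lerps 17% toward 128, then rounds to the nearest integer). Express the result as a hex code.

#3893D5

#2997E7 is rgb(41, 151, 231).
A 17% tone moves each channel 17% toward 128:
  R: 41 + 0.17×(128−41) = 41 + 14.79 = 55.79 → 56
  G: 151 − 3.91 = 147.09 → 147
  B: 231 − 17.51 = 213.49 → 213
rgb(56, 147, 213) = #3893D5.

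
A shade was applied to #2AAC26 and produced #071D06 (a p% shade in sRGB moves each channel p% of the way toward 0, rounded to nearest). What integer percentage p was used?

#2AAC26 is rgb(42, 172, 38); #071D06 is rgb(7, 29, 6).
On the G channel (widest range): 29 ≈ 172 + (p/100)(0 − 172), so p ≈ 100×(29 − 172)/(0 − 172) = -14300/-172 = 83.14.
p = 83 reproduces all three channels after rounding.

83%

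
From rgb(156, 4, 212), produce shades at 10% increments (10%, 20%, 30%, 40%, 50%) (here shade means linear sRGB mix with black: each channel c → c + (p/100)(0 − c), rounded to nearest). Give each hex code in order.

10%: (156 − 15.6 = 140.4→140, 4→4, 212 − 21.2 = 190.8→191) → #8c04bf
20%: (156 − 31.2 = 124.8→125, 4 − 0.8 = 3.2→3, 212 − 42.4 = 169.6→170) → #7d03aa
30%: (156 − 46.8 = 109.2→109, 4 − 1.2 = 2.8→3, 212 − 63.6 = 148.4→148) → #6d0394
40%: (156 − 62.4 = 93.6→94, 4 − 1.6 = 2.4→2, 212 − 84.8 = 127.2→127) → #5e027f
50%: (156 − 78 = 78→78, 4 − 2 = 2→2, 212 − 106 = 106→106) → #4e026a

#8c04bf, #7d03aa, #6d0394, #5e027f, #4e026a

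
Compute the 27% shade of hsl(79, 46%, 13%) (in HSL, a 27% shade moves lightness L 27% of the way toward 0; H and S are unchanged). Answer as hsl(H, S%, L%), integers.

L moves 27% from 13 toward 0: 13 − 3.51 = 9.49 → 9.
H and S are unchanged.

hsl(79, 46%, 9%)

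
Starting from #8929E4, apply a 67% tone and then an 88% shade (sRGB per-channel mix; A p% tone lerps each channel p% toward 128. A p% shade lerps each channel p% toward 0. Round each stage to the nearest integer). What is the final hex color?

#8929E4 is rgb(137, 41, 228).
Per channel, c → c + 0.67(128 − c):
  R: 137 − 6.03 = 130.97 → 131
  G: 41 + 0.67×(128−41) = 41 + 58.29 = 99.29 → 99
  B: 228 − 67 = 161 → 161
After the tone: rgb(131, 99, 161) = #8363A1.
Lerp each channel 88% toward 0:
  R: 131 − 115.28 = 15.72 → 16
  G: 99 + 0.88×(0−99) = 99 − 87.12 = 11.88 → 12
  B: 161 − 141.68 = 19.32 → 19
rgb(16, 12, 19) = #100C13.

#100C13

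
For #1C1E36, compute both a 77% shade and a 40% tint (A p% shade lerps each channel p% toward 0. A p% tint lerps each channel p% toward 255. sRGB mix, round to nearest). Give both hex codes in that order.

#06070C, #777886

#1C1E36 is rgb(28, 30, 54).
77% shade:
  R: 28 − 21.56 = 6.44 → 6
  G: 30 + 0.77×(0−30) = 30 − 23.1 = 6.9 → 7
  B: 54 − 41.58 = 12.42 → 12
  → #06070C
40% tint:
  R: 28 + 0.4×(255−28) = 28 + 90.8 = 118.8 → 119
  G: 30 + 90 = 120 → 120
  B: 54 + 0.4×(255−54) = 54 + 80.4 = 134.4 → 134
  → #777886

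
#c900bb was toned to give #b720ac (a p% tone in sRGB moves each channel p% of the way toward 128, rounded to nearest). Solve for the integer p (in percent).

#c900bb is rgb(201, 0, 187); #b720ac is rgb(183, 32, 172).
On the G channel (widest range): 32 ≈ 0 + (p/100)(128 − 0), so p ≈ 100×(32 − 0)/(128 − 0) = 3200/128 = 25.00.
p = 25 reproduces all three channels after rounding.

25%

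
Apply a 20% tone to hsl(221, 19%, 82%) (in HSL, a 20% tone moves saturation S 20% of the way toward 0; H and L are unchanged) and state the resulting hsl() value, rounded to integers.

hsl(221, 15%, 82%)

S moves 20% from 19 toward 0: 19 − 3.8 = 15.2 → 15.
H and L are unchanged.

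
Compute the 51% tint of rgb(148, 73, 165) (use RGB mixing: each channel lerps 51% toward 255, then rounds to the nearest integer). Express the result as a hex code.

#CBA6D3

Per channel, c → c + 0.51(255 − c):
  R: 148 + 0.51×(255−148) = 148 + 54.57 = 202.57 → 203
  G: 73 + 0.51×(255−73) = 73 + 92.82 = 165.82 → 166
  B: 165 + 0.51×(255−165) = 165 + 45.9 = 210.9 → 211
rgb(203, 166, 211) = #CBA6D3.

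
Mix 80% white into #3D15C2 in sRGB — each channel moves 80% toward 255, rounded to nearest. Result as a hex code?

#D8D0F3

#3D15C2 is rgb(61, 21, 194).
An 80% tint moves each channel 80% toward 255:
  R: 61 + 0.8×(255−61) = 61 + 155.2 = 216.2 → 216
  G: 21 + 187.2 = 208.2 → 208
  B: 194 + 0.8×(255−194) = 194 + 48.8 = 242.8 → 243
rgb(216, 208, 243) = #D8D0F3.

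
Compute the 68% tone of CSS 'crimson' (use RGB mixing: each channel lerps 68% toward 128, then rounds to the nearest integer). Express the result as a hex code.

CSS crimson is rgb(220, 20, 60).
Per channel, c → c + 0.68(128 − c):
  R: 220 + 0.68×(128−220) = 220 − 62.56 = 157.44 → 157
  G: 20 + 73.44 = 93.44 → 93
  B: 60 + 46.24 = 106.24 → 106
rgb(157, 93, 106) = #9D5D6A.

#9D5D6A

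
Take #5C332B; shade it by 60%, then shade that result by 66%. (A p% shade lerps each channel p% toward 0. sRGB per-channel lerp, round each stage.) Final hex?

#0D0706

#5C332B is rgb(92, 51, 43).
Per channel, c → c + 0.6(0 − c):
  R: 92 + 0.6×(0−92) = 92 − 55.2 = 36.8 → 37
  G: 51 − 30.6 = 20.4 → 20
  B: 43 − 25.8 = 17.2 → 17
After the shade: rgb(37, 20, 17) = #251411.
A 66% shade moves each channel 66% toward 0:
  R: 37 − 24.42 = 12.58 → 13
  G: 20 + 0.66×(0−20) = 20 − 13.2 = 6.8 → 7
  B: 17 + 0.66×(0−17) = 17 − 11.22 = 5.78 → 6
rgb(13, 7, 6) = #0D0706.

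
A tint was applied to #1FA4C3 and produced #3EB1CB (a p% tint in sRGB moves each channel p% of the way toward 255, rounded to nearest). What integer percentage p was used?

14%

#1FA4C3 is rgb(31, 164, 195); #3EB1CB is rgb(62, 177, 203).
On the R channel (widest range): 62 ≈ 31 + (p/100)(255 − 31), so p ≈ 100×(62 − 31)/(255 − 31) = 3100/224 = 13.84.
p = 14 reproduces all three channels after rounding.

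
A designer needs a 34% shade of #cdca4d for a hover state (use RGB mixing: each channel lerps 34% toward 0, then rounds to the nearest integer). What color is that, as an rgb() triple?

rgb(135, 133, 51)

#cdca4d is rgb(205, 202, 77).
A 34% shade moves each channel 34% toward 0:
  R: 205 − 69.7 = 135.3 → 135
  G: 202 + 0.34×(0−202) = 202 − 68.68 = 133.32 → 133
  B: 77 + 0.34×(0−77) = 77 − 26.18 = 50.82 → 51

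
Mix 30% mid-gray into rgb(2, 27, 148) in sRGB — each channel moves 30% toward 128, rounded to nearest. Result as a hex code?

Lerp each channel 30% toward 128:
  R: 2 + 0.3×(128−2) = 2 + 37.8 = 39.8 → 40
  G: 27 + 0.3×(128−27) = 27 + 30.3 = 57.3 → 57
  B: 148 − 6 = 142 → 142
rgb(40, 57, 142) = #28398e.

#28398e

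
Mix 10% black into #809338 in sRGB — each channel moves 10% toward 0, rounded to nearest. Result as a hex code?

#809338 is rgb(128, 147, 56).
Per channel, c → c + 0.1(0 − c):
  R: 128 − 12.8 = 115.2 → 115
  G: 147 + 0.1×(0−147) = 147 − 14.7 = 132.3 → 132
  B: 56 + 0.1×(0−56) = 56 − 5.6 = 50.4 → 50
rgb(115, 132, 50) = #738432.

#738432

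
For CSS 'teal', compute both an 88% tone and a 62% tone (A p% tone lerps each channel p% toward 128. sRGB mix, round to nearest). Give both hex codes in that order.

#718080, #4F8080

CSS teal is rgb(0, 128, 128).
88% tone:
  R: 0 + 0.88×(128−0) = 0 + 112.64 = 112.64 → 113
  G: 128 + 0 = 128 → 128
  B: 128 + 0.88×(128−128) = 128 + 0 = 128 → 128
  → #718080
62% tone:
  R: 0 + 0.62×(128−0) = 0 + 79.36 = 79.36 → 79
  G: 128 + 0 = 128 → 128
  B: 128 + 0.62×(128−128) = 128 + 0 = 128 → 128
  → #4F8080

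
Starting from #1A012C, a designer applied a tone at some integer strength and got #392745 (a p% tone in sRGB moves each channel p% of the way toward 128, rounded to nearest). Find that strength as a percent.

#1A012C is rgb(26, 1, 44); #392745 is rgb(57, 39, 69).
On the G channel (widest range): 39 ≈ 1 + (p/100)(128 − 1), so p ≈ 100×(39 − 1)/(128 − 1) = 3800/127 = 29.92.
p = 30 reproduces all three channels after rounding.

30%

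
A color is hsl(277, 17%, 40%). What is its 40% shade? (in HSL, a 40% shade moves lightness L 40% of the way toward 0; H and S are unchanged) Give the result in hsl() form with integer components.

L moves 40% from 40 toward 0: 40 − 16 = 24 → 24.
H and S are unchanged.

hsl(277, 17%, 24%)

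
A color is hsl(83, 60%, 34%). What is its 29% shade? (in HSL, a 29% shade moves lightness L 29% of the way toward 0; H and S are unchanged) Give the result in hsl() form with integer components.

L moves 29% from 34 toward 0: 34 − 9.86 = 24.14 → 24.
H and S are unchanged.

hsl(83, 60%, 24%)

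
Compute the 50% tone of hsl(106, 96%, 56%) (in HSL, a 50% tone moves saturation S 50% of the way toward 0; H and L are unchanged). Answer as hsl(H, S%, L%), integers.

S moves 50% from 96 toward 0: 96 − 48 = 48 → 48.
H and L are unchanged.

hsl(106, 48%, 56%)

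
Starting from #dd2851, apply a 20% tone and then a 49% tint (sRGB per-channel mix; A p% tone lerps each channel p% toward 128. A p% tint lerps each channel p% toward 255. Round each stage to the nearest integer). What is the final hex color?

#dd2851 is rgb(221, 40, 81).
Per channel, c → c + 0.2(128 − c):
  R: 221 − 18.6 = 202.4 → 202
  G: 40 + 0.2×(128−40) = 40 + 17.6 = 57.6 → 58
  B: 81 + 9.4 = 90.4 → 90
After the tone: rgb(202, 58, 90) = #ca3a5a.
Per channel, c → c + 0.49(255 − c):
  R: 202 + 0.49×(255−202) = 202 + 25.97 = 227.97 → 228
  G: 58 + 0.49×(255−58) = 58 + 96.53 = 154.53 → 155
  B: 90 + 80.85 = 170.85 → 171
rgb(228, 155, 171) = #e49bab.

#e49bab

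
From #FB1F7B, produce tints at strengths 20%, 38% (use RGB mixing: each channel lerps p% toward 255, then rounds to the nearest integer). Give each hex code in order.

#FC4C95, #FD74AD

#FB1F7B is rgb(251, 31, 123).
20%: (251 + 0.8 = 251.8→252, 31 + 44.8 = 75.8→76, 123 + 26.4 = 149.4→149) → #FC4C95
38%: (251 + 1.52 = 252.52→253, 31 + 85.12 = 116.12→116, 123 + 50.16 = 173.16→173) → #FD74AD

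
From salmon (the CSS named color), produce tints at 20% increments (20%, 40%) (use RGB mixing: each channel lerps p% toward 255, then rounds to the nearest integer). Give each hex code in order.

CSS salmon is rgb(250, 128, 114).
20%: (250 + 1 = 251→251, 128 + 25.4 = 153.4→153, 114 + 28.2 = 142.2→142) → #FB998E
40%: (250 + 2 = 252→252, 128 + 50.8 = 178.8→179, 114 + 56.4 = 170.4→170) → #FCB3AA

#FB998E, #FCB3AA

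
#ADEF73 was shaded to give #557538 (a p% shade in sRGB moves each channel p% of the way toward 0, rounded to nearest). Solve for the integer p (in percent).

51%

#ADEF73 is rgb(173, 239, 115); #557538 is rgb(85, 117, 56).
On the G channel (widest range): 117 ≈ 239 + (p/100)(0 − 239), so p ≈ 100×(117 − 239)/(0 − 239) = -12200/-239 = 51.05.
p = 51 reproduces all three channels after rounding.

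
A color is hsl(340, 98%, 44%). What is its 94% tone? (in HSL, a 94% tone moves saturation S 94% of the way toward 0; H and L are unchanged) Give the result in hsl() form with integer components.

S moves 94% from 98 toward 0: 98 − 92.12 = 5.88 → 6.
H and L are unchanged.

hsl(340, 6%, 44%)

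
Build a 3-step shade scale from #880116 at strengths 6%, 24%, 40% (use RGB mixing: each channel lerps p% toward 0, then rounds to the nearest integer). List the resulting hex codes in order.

#800115, #670111, #52010D

#880116 is rgb(136, 1, 22).
6%: (136 − 8.16 = 127.84→128, 1→1, 22 − 1.32 = 20.68→21) → #800115
24%: (136 − 32.64 = 103.36→103, 1→1, 22 − 5.28 = 16.72→17) → #670111
40%: (136 − 54.4 = 81.6→82, 1→1, 22 − 8.8 = 13.2→13) → #52010D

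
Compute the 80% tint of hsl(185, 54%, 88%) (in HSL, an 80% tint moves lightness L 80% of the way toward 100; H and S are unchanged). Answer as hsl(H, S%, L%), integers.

L moves 80% from 88 toward 100: 88 + 9.6 = 97.6 → 98.
H and S are unchanged.

hsl(185, 54%, 98%)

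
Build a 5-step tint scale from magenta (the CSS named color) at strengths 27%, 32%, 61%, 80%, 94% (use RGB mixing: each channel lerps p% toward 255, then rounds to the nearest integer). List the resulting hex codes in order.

CSS magenta is rgb(255, 0, 255).
27%: (255→255, 0 + 68.85 = 68.85→69, 255→255) → #FF45FF
32%: (255→255, 0 + 81.6 = 81.6→82, 255→255) → #FF52FF
61%: (255→255, 0 + 155.55 = 155.55→156, 255→255) → #FF9CFF
80%: (255→255, 0 + 204 = 204→204, 255→255) → #FFCCFF
94%: (255→255, 0 + 239.7 = 239.7→240, 255→255) → #FFF0FF

#FF45FF, #FF52FF, #FF9CFF, #FFCCFF, #FFF0FF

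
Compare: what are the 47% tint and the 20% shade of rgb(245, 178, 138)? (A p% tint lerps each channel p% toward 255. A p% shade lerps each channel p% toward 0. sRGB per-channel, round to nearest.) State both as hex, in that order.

47% tint:
  R: 245 + 0.47×(255−245) = 245 + 4.7 = 249.7 → 250
  G: 178 + 0.47×(255−178) = 178 + 36.19 = 214.19 → 214
  B: 138 + 54.99 = 192.99 → 193
  → #FAD6C1
20% shade:
  R: 245 + 0.2×(0−245) = 245 − 49 = 196 → 196
  G: 178 + 0.2×(0−178) = 178 − 35.6 = 142.4 → 142
  B: 138 + 0.2×(0−138) = 138 − 27.6 = 110.4 → 110
  → #C48E6E

#FAD6C1, #C48E6E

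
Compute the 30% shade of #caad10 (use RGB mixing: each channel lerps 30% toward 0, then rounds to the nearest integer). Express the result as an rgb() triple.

#caad10 is rgb(202, 173, 16).
Lerp each channel 30% toward 0:
  R: 202 − 60.6 = 141.4 → 141
  G: 173 + 0.3×(0−173) = 173 − 51.9 = 121.1 → 121
  B: 16 + 0.3×(0−16) = 16 − 4.8 = 11.2 → 11

rgb(141, 121, 11)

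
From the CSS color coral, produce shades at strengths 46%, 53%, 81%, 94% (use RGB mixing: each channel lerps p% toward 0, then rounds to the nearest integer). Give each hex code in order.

#8A452B, #783C26, #30180F, #0F0805

CSS coral is rgb(255, 127, 80).
46%: (255 − 117.3 = 137.7→138, 127 − 58.42 = 68.58→69, 80 − 36.8 = 43.2→43) → #8A452B
53%: (255 − 135.15 = 119.85→120, 127 − 67.31 = 59.69→60, 80 − 42.4 = 37.6→38) → #783C26
81%: (255 − 206.55 = 48.45→48, 127 − 102.87 = 24.13→24, 80 − 64.8 = 15.2→15) → #30180F
94%: (255 − 239.7 = 15.3→15, 127 − 119.38 = 7.62→8, 80 − 75.2 = 4.8→5) → #0F0805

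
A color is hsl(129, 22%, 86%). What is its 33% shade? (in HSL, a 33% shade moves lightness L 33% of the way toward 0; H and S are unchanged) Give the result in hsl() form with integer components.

hsl(129, 22%, 58%)

L moves 33% from 86 toward 0: 86 − 28.38 = 57.62 → 58.
H and S are unchanged.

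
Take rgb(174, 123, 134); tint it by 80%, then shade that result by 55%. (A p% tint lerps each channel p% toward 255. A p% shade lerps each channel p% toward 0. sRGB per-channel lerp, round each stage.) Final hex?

Per channel, c → c + 0.8(255 − c):
  R: 174 + 0.8×(255−174) = 174 + 64.8 = 238.8 → 239
  G: 123 + 0.8×(255−123) = 123 + 105.6 = 228.6 → 229
  B: 134 + 96.8 = 230.8 → 231
After the tint: rgb(239, 229, 231) = #efe5e7.
A 55% shade moves each channel 55% toward 0:
  R: 239 − 131.45 = 107.55 → 108
  G: 229 − 125.95 = 103.05 → 103
  B: 231 − 127.05 = 103.95 → 104
rgb(108, 103, 104) = #6c6768.

#6c6768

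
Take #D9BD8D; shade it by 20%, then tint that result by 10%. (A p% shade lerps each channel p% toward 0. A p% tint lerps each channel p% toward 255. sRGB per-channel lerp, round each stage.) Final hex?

#B6A17F

#D9BD8D is rgb(217, 189, 141).
Lerp each channel 20% toward 0:
  R: 217 − 43.4 = 173.6 → 174
  G: 189 + 0.2×(0−189) = 189 − 37.8 = 151.2 → 151
  B: 141 − 28.2 = 112.8 → 113
After the shade: rgb(174, 151, 113) = #AE9771.
A 10% tint moves each channel 10% toward 255:
  R: 174 + 8.1 = 182.1 → 182
  G: 151 + 0.1×(255−151) = 151 + 10.4 = 161.4 → 161
  B: 113 + 14.2 = 127.2 → 127
rgb(182, 161, 127) = #B6A17F.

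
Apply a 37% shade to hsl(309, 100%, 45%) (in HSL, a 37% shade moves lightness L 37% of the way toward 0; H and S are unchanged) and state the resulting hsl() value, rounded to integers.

L moves 37% from 45 toward 0: 45 − 16.65 = 28.35 → 28.
H and S are unchanged.

hsl(309, 100%, 28%)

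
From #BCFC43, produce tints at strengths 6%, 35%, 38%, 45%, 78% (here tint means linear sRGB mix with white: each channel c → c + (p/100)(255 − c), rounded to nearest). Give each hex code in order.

#BCFC43 is rgb(188, 252, 67).
6%: (188 + 4.02 = 192.02→192, 252→252, 67 + 11.28 = 78.28→78) → #C0FC4E
35%: (188 + 23.45 = 211.45→211, 252 + 1.05 = 253.05→253, 67 + 65.8 = 132.8→133) → #D3FD85
38%: (188 + 25.46 = 213.46→213, 252 + 1.14 = 253.14→253, 67 + 71.44 = 138.44→138) → #D5FD8A
45%: (188 + 30.15 = 218.15→218, 252 + 1.35 = 253.35→253, 67 + 84.6 = 151.6→152) → #DAFD98
78%: (188 + 52.26 = 240.26→240, 252 + 2.34 = 254.34→254, 67 + 146.64 = 213.64→214) → #F0FED6

#C0FC4E, #D3FD85, #D5FD8A, #DAFD98, #F0FED6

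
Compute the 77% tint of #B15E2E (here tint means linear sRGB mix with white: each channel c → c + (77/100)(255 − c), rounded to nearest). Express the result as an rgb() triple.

rgb(237, 218, 207)

#B15E2E is rgb(177, 94, 46).
A 77% tint moves each channel 77% toward 255:
  R: 177 + 0.77×(255−177) = 177 + 60.06 = 237.06 → 237
  G: 94 + 123.97 = 217.97 → 218
  B: 46 + 0.77×(255−46) = 46 + 160.93 = 206.93 → 207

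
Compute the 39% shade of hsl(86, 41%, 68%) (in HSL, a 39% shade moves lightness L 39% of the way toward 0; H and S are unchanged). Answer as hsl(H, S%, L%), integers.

L moves 39% from 68 toward 0: 68 − 26.52 = 41.48 → 41.
H and S are unchanged.

hsl(86, 41%, 41%)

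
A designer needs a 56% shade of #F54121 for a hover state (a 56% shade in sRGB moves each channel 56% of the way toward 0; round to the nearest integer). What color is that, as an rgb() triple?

rgb(108, 29, 15)

#F54121 is rgb(245, 65, 33).
Lerp each channel 56% toward 0:
  R: 245 + 0.56×(0−245) = 245 − 137.2 = 107.8 → 108
  G: 65 + 0.56×(0−65) = 65 − 36.4 = 28.6 → 29
  B: 33 + 0.56×(0−33) = 33 − 18.48 = 14.52 → 15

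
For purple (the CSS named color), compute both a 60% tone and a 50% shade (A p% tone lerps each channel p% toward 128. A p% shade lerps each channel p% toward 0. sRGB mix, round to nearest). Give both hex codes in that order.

#804d80, #400040

CSS purple is rgb(128, 0, 128).
60% tone:
  R: 128 + 0.6×(128−128) = 128 + 0 = 128 → 128
  G: 0 + 0.6×(128−0) = 0 + 76.8 = 76.8 → 77
  B: 128 + 0.6×(128−128) = 128 + 0 = 128 → 128
  → #804d80
50% shade:
  R: 128 − 64 = 64 → 64
  G: 0 + 0.5×(0−0) = 0 + 0 = 0 → 0
  B: 128 + 0.5×(0−128) = 128 − 64 = 64 → 64
  → #400040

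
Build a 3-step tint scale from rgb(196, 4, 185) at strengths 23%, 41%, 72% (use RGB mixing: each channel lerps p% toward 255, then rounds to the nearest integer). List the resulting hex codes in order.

23%: (196 + 13.57 = 209.57→210, 4 + 57.73 = 61.73→62, 185 + 16.1 = 201.1→201) → #d23ec9
41%: (196 + 24.19 = 220.19→220, 4 + 102.91 = 106.91→107, 185 + 28.7 = 213.7→214) → #dc6bd6
72%: (196 + 42.48 = 238.48→238, 4 + 180.72 = 184.72→185, 185 + 50.4 = 235.4→235) → #eeb9eb

#d23ec9, #dc6bd6, #eeb9eb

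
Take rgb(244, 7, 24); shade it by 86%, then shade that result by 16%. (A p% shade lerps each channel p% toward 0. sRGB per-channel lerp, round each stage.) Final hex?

#1D0103

Lerp each channel 86% toward 0:
  R: 244 + 0.86×(0−244) = 244 − 209.84 = 34.16 → 34
  G: 7 + 0.86×(0−7) = 7 − 6.02 = 0.98 → 1
  B: 24 + 0.86×(0−24) = 24 − 20.64 = 3.36 → 3
After the shade: rgb(34, 1, 3) = #220103.
A 16% shade moves each channel 16% toward 0:
  R: 34 + 0.16×(0−34) = 34 − 5.44 = 28.56 → 29
  G: 1 + 0.16×(0−1) = 1 − 0.16 = 0.84 → 1
  B: 3 + 0.16×(0−3) = 3 − 0.48 = 2.52 → 3
rgb(29, 1, 3) = #1D0103.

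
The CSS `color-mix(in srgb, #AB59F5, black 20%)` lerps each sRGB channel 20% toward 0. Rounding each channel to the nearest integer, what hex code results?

#8947C4

#AB59F5 is rgb(171, 89, 245).
Per channel, c → c + 0.2(0 − c):
  R: 171 − 34.2 = 136.8 → 137
  G: 89 − 17.8 = 71.2 → 71
  B: 245 − 49 = 196 → 196
rgb(137, 71, 196) = #8947C4.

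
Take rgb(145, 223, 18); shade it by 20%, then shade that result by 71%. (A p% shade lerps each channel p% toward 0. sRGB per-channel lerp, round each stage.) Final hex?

Per channel, c → c + 0.2(0 − c):
  R: 145 − 29 = 116 → 116
  G: 223 + 0.2×(0−223) = 223 − 44.6 = 178.4 → 178
  B: 18 + 0.2×(0−18) = 18 − 3.6 = 14.4 → 14
After the shade: rgb(116, 178, 14) = #74b20e.
Lerp each channel 71% toward 0:
  R: 116 + 0.71×(0−116) = 116 − 82.36 = 33.64 → 34
  G: 178 − 126.38 = 51.62 → 52
  B: 14 − 9.94 = 4.06 → 4
rgb(34, 52, 4) = #223404.

#223404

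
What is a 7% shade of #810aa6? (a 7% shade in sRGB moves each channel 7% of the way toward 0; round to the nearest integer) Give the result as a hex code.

#810aa6 is rgb(129, 10, 166).
A 7% shade moves each channel 7% toward 0:
  R: 129 + 0.07×(0−129) = 129 − 9.03 = 119.97 → 120
  G: 10 + 0.07×(0−10) = 10 − 0.7 = 9.3 → 9
  B: 166 − 11.62 = 154.38 → 154
rgb(120, 9, 154) = #78099a.

#78099a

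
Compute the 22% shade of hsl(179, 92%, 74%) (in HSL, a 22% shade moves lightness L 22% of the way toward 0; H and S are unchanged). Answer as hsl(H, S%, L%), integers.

hsl(179, 92%, 58%)

L moves 22% from 74 toward 0: 74 − 16.28 = 57.72 → 58.
H and S are unchanged.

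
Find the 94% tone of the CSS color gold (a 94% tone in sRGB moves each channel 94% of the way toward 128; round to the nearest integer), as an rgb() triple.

rgb(136, 133, 120)

CSS gold is rgb(255, 215, 0).
Per channel, c → c + 0.94(128 − c):
  R: 255 + 0.94×(128−255) = 255 − 119.38 = 135.62 → 136
  G: 215 + 0.94×(128−215) = 215 − 81.78 = 133.22 → 133
  B: 0 + 0.94×(128−0) = 0 + 120.32 = 120.32 → 120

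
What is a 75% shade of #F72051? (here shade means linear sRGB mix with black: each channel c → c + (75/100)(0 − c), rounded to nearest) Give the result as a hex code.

#3E0814

#F72051 is rgb(247, 32, 81).
Per channel, c → c + 0.75(0 − c):
  R: 247 − 185.25 = 61.75 → 62
  G: 32 − 24 = 8 → 8
  B: 81 + 0.75×(0−81) = 81 − 60.75 = 20.25 → 20
rgb(62, 8, 20) = #3E0814.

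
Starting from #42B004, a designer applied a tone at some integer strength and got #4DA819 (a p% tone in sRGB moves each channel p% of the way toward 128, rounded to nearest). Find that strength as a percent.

17%

#42B004 is rgb(66, 176, 4); #4DA819 is rgb(77, 168, 25).
On the B channel (widest range): 25 ≈ 4 + (p/100)(128 − 4), so p ≈ 100×(25 − 4)/(128 − 4) = 2100/124 = 16.94.
p = 17 reproduces all three channels after rounding.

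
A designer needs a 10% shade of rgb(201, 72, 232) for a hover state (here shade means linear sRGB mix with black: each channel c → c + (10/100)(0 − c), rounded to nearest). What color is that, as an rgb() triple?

rgb(181, 65, 209)

Lerp each channel 10% toward 0:
  R: 201 + 0.1×(0−201) = 201 − 20.1 = 180.9 → 181
  G: 72 − 7.2 = 64.8 → 65
  B: 232 + 0.1×(0−232) = 232 − 23.2 = 208.8 → 209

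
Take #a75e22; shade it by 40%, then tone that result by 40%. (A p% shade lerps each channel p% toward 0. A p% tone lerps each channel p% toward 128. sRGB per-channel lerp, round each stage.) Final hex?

#6f553f

#a75e22 is rgb(167, 94, 34).
Lerp each channel 40% toward 0:
  R: 167 + 0.4×(0−167) = 167 − 66.8 = 100.2 → 100
  G: 94 + 0.4×(0−94) = 94 − 37.6 = 56.4 → 56
  B: 34 − 13.6 = 20.4 → 20
After the shade: rgb(100, 56, 20) = #643814.
Per channel, c → c + 0.4(128 − c):
  R: 100 + 0.4×(128−100) = 100 + 11.2 = 111.2 → 111
  G: 56 + 0.4×(128−56) = 56 + 28.8 = 84.8 → 85
  B: 20 + 0.4×(128−20) = 20 + 43.2 = 63.2 → 63
rgb(111, 85, 63) = #6f553f.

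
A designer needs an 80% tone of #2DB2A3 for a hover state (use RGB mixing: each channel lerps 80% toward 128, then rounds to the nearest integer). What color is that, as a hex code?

#6F8A87

#2DB2A3 is rgb(45, 178, 163).
An 80% tone moves each channel 80% toward 128:
  R: 45 + 0.8×(128−45) = 45 + 66.4 = 111.4 → 111
  G: 178 − 40 = 138 → 138
  B: 163 − 28 = 135 → 135
rgb(111, 138, 135) = #6F8A87.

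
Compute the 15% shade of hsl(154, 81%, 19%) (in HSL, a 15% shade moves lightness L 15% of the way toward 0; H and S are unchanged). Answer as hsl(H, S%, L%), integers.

L moves 15% from 19 toward 0: 19 − 2.85 = 16.15 → 16.
H and S are unchanged.

hsl(154, 81%, 16%)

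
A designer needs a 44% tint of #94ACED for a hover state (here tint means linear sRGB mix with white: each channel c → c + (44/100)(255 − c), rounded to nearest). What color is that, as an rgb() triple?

#94ACED is rgb(148, 172, 237).
Per channel, c → c + 0.44(255 − c):
  R: 148 + 0.44×(255−148) = 148 + 47.08 = 195.08 → 195
  G: 172 + 36.52 = 208.52 → 209
  B: 237 + 0.44×(255−237) = 237 + 7.92 = 244.92 → 245

rgb(195, 209, 245)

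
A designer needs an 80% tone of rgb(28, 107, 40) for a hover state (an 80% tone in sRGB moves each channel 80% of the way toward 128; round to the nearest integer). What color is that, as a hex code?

Lerp each channel 80% toward 128:
  R: 28 + 80 = 108 → 108
  G: 107 + 0.8×(128−107) = 107 + 16.8 = 123.8 → 124
  B: 40 + 0.8×(128−40) = 40 + 70.4 = 110.4 → 110
rgb(108, 124, 110) = #6C7C6E.

#6C7C6E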